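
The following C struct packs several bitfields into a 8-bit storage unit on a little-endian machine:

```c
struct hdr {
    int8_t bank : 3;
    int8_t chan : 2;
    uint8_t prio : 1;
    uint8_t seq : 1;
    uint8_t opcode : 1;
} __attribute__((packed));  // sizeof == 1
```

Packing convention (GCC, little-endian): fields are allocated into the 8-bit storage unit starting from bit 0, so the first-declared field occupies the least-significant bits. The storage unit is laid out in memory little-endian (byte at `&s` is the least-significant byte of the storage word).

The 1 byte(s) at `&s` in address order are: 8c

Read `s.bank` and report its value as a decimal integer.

-4

[0]=0x8c (little-endian) → word 0x8c
bank [0+:3] = (word>>0) & 0x7 = 4  ←
chan [3+:2] = (word>>3) & 0x3 = 1
prio [5+:1] = (word>>5) & 0x1 = 0
seq [6+:1] = (word>>6) & 0x1 = 0
opcode [7+:1] = (word>>7) & 0x1 = 1
bank signed 3b, MSB=1: 4 - 8 = -4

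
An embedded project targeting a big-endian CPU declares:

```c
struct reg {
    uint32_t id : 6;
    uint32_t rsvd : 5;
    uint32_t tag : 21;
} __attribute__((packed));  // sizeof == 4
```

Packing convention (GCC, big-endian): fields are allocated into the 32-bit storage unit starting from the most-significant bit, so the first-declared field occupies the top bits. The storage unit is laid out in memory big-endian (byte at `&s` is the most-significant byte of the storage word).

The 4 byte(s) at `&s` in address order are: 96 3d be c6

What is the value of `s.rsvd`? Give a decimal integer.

[0]=0x96 [1]=0x3d [2]=0xbe [3]=0xc6 (big-endian) → word 0x963dbec6
id [26+:6] = (word>>26) & 0x3f = 37
rsvd [21+:5] = (word>>21) & 0x1f = 17  ←
tag [0+:21] = (word>>0) & 0x1fffff = 1949382

17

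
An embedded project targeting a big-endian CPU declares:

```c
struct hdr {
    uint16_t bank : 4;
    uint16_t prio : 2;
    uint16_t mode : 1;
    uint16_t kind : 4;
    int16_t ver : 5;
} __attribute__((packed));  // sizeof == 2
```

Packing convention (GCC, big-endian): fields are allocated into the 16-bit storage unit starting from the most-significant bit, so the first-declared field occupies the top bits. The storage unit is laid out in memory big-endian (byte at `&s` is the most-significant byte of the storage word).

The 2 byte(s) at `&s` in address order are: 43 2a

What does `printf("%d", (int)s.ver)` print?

10

[0]=0x43 [1]=0x2a (big-endian) → word 0x432a
bank:4 @ bit 12 → (0x432a>>12)&0xf = 0x4
prio:2 @ bit 10 → (0x432a>>10)&0x3 = 0x0
mode:1 @ bit 9 → (0x432a>>9)&0x1 = 0x1
kind:4 @ bit 5 → (0x432a>>5)&0xf = 0x9
ver:5 @ bit 0 → (0x432a>>0)&0x1f = 0xa  ←
ver signed 5b, MSB=0: value = 10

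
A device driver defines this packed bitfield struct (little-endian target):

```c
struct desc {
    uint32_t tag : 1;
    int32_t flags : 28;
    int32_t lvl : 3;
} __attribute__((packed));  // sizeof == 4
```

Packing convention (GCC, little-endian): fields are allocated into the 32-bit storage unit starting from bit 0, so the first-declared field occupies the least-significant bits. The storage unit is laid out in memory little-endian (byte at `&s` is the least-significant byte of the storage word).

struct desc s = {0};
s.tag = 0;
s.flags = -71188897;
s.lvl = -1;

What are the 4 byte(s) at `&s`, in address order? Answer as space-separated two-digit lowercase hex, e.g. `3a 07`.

tag (1b) val=0 bits=0x0 at bit 0: 0x00000000
flags (28b) val=-71188897 bits=0xbc1be5f at bit 1: 0x17837cbe
lvl (3b) val=-1 bits=0x7 at bit 29: 0xf7837cbe
word = 0xf7837cbe → little-endian bytes:
  [0]=0xbe  [1]=0x7c  [2]=0x83  [3]=0xf7

be 7c 83 f7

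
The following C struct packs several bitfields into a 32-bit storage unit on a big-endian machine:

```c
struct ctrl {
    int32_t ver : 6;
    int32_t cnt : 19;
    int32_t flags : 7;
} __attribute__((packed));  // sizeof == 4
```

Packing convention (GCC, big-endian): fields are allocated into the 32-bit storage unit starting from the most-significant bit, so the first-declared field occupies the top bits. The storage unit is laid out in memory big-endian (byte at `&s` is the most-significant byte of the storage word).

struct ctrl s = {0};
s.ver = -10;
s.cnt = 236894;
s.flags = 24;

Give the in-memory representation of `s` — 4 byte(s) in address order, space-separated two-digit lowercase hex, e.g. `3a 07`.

[26+:6] ver=-10 & 0x3f = 0x36; word=0xd8000000
[7+:19] cnt=236894 & 0x7ffff = 0x39d5e; word=0xd9ceaf00
[0+:7] flags=24 & 0x7f = 0x18; word=0xd9ceaf18
word = 0xd9ceaf18 → big-endian bytes:
  [0]=0xd9  [1]=0xce  [2]=0xaf  [3]=0x18

d9 ce af 18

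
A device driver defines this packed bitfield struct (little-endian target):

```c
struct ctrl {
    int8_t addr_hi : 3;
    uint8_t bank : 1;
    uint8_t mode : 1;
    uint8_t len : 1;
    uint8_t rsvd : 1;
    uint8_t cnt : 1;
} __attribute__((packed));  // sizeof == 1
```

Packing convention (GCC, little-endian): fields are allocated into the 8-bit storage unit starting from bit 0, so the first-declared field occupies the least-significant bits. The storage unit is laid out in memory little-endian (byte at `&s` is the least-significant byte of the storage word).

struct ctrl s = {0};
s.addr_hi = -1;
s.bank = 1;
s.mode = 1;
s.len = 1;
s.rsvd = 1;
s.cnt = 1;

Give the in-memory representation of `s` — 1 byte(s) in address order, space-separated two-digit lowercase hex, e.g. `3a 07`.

addr_hi:3 = -1 → 0x7 << 0 → word 0x07
bank:1 = 1 → 0x1 << 3 → word 0x0f
mode:1 = 1 → 0x1 << 4 → word 0x1f
len:1 = 1 → 0x1 << 5 → word 0x3f
rsvd:1 = 1 → 0x1 << 6 → word 0x7f
cnt:1 = 1 → 0x1 << 7 → word 0xff
word = 0xff → little-endian bytes:
  [0]=0xff

ff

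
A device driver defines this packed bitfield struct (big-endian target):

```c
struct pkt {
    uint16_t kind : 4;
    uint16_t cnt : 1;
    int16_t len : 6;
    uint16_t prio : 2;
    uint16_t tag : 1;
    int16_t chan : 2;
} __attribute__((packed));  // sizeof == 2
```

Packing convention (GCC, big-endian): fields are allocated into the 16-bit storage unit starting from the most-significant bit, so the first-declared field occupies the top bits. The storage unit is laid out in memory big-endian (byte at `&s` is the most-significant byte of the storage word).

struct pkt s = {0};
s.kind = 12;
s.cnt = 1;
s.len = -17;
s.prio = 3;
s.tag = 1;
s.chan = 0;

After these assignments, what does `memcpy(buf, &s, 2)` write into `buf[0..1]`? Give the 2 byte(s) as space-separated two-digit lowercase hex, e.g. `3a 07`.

[12+:4] kind=12 & 0xf = 0xc; word=0xc000
[11+:1] cnt=1 & 0x1 = 0x1; word=0xc800
[5+:6] len=-17 & 0x3f = 0x2f; word=0xcde0
[3+:2] prio=3 & 0x3 = 0x3; word=0xcdf8
[2+:1] tag=1 & 0x1 = 0x1; word=0xcdfc
[0+:2] chan=0 & 0x3 = 0x0; word=0xcdfc
word = 0xcdfc → big-endian bytes:
  [0]=0xcd  [1]=0xfc

cd fc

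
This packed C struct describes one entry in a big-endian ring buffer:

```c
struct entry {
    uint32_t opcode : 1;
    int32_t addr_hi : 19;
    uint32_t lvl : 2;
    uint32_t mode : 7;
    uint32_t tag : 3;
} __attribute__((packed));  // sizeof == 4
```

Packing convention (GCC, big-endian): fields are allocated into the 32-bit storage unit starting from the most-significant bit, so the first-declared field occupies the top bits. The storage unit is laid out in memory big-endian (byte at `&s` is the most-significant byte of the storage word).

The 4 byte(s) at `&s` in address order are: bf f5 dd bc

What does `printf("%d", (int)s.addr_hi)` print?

[0]=0xbf [1]=0xf5 [2]=0xdd [3]=0xbc (big-endian) → word 0xbff5ddbc
opcode:1 @ bit 31 → (0xbff5ddbc>>31)&0x1 = 0x1
addr_hi:19 @ bit 12 → (0xbff5ddbc>>12)&0x7ffff = 0x3ff5d  ←
lvl:2 @ bit 10 → (0xbff5ddbc>>10)&0x3 = 0x3
mode:7 @ bit 3 → (0xbff5ddbc>>3)&0x7f = 0x37
tag:3 @ bit 0 → (0xbff5ddbc>>0)&0x7 = 0x4
addr_hi signed 19b, MSB=0: value = 261981

261981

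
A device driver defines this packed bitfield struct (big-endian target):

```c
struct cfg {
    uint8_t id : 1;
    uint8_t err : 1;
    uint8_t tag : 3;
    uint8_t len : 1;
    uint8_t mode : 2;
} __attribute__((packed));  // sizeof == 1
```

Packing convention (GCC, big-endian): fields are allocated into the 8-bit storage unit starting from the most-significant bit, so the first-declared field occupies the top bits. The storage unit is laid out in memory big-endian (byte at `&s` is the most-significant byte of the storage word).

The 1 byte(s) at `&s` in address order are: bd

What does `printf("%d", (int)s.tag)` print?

7

[0]=0xbd (big-endian) → word 0xbd
id [7+:1] = (word>>7) & 0x1 = 1
err [6+:1] = (word>>6) & 0x1 = 0
tag [3+:3] = (word>>3) & 0x7 = 7  ←
len [2+:1] = (word>>2) & 0x1 = 1
mode [0+:2] = (word>>0) & 0x3 = 1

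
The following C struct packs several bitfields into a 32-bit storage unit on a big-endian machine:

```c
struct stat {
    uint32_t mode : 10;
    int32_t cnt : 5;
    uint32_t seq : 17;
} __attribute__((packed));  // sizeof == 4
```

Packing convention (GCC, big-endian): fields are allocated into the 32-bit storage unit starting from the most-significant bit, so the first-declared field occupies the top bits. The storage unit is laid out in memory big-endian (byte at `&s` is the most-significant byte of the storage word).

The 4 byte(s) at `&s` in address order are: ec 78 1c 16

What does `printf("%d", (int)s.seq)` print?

7190

[0]=0xec [1]=0x78 [2]=0x1c [3]=0x16 (big-endian) → word 0xec781c16
mode:10 @ bit 22 → (0xec781c16>>22)&0x3ff = 0x3b1
cnt:5 @ bit 17 → (0xec781c16>>17)&0x1f = 0x1c
seq:17 @ bit 0 → (0xec781c16>>0)&0x1ffff = 0x1c16  ←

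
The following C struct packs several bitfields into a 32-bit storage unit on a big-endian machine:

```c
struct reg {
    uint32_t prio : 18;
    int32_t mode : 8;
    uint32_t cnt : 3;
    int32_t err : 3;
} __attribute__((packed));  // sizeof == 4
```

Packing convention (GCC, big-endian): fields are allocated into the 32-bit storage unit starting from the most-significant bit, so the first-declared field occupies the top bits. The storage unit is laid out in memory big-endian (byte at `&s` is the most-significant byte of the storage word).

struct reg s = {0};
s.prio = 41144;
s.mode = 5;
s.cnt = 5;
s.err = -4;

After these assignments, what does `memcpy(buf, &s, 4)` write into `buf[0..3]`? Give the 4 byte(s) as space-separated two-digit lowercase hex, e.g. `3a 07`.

[14+:18] prio=41144 & 0x3ffff = 0xa0b8; word=0x282e0000
[6+:8] mode=5 & 0xff = 0x5; word=0x282e0140
[3+:3] cnt=5 & 0x7 = 0x5; word=0x282e0168
[0+:3] err=-4 & 0x7 = 0x4; word=0x282e016c
word = 0x282e016c → big-endian bytes:
  [0]=0x28  [1]=0x2e  [2]=0x01  [3]=0x6c

28 2e 01 6c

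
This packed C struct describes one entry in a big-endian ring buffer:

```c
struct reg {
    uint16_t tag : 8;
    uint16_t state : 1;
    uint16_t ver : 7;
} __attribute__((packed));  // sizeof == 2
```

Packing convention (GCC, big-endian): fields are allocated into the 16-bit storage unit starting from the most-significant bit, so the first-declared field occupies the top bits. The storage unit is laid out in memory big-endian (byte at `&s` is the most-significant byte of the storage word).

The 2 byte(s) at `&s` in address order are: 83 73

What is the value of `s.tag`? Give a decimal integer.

[0]=0x83 [1]=0x73 (big-endian) → word 0x8373
tag [8+:8] = (word>>8) & 0xff = 131  ←
state [7+:1] = (word>>7) & 0x1 = 0
ver [0+:7] = (word>>0) & 0x7f = 115

131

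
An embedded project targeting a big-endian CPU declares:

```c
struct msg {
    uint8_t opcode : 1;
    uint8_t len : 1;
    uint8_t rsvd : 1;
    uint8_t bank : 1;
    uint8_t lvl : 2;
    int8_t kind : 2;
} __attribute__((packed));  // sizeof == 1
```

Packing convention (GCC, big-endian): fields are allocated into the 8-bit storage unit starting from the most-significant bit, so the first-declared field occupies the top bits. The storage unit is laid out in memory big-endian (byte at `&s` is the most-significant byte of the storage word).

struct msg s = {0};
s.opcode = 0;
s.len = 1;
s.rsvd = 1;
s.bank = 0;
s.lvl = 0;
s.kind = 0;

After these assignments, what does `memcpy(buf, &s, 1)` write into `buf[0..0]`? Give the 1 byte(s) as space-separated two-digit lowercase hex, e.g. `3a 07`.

opcode:1 = 0 → 0x0 << 7 → word 0x00
len:1 = 1 → 0x1 << 6 → word 0x40
rsvd:1 = 1 → 0x1 << 5 → word 0x60
bank:1 = 0 → 0x0 << 4 → word 0x60
lvl:2 = 0 → 0x0 << 2 → word 0x60
kind:2 = 0 → 0x0 << 0 → word 0x60
word = 0x60 → big-endian bytes:
  [0]=0x60

60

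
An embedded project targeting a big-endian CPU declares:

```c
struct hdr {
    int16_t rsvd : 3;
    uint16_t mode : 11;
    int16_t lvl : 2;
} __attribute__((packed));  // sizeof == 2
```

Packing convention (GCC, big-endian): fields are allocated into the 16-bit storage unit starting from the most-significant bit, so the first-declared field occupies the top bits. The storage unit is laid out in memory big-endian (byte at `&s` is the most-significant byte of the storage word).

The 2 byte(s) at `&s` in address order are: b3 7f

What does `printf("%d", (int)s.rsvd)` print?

[0]=0xb3 [1]=0x7f (big-endian) → word 0xb37f
rsvd [13+:3] = (word>>13) & 0x7 = 5  ←
mode [2+:11] = (word>>2) & 0x7ff = 1247
lvl [0+:2] = (word>>0) & 0x3 = 3
rsvd signed 3b, MSB=1: 5 - 8 = -3

-3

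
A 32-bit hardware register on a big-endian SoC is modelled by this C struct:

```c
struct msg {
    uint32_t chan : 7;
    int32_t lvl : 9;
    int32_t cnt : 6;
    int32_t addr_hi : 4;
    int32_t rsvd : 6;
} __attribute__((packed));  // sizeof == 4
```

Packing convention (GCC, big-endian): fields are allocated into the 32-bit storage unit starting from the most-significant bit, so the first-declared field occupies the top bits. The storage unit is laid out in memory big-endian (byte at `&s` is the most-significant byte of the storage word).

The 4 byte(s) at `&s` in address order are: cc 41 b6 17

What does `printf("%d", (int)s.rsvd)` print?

[0]=0xcc [1]=0x41 [2]=0xb6 [3]=0x17 (big-endian) → word 0xcc41b617
chan:7 @ bit 25 → (0xcc41b617>>25)&0x7f = 0x66
lvl:9 @ bit 16 → (0xcc41b617>>16)&0x1ff = 0x41
cnt:6 @ bit 10 → (0xcc41b617>>10)&0x3f = 0x2d
addr_hi:4 @ bit 6 → (0xcc41b617>>6)&0xf = 0x8
rsvd:6 @ bit 0 → (0xcc41b617>>0)&0x3f = 0x17  ←
rsvd signed 6b, MSB=0: value = 23

23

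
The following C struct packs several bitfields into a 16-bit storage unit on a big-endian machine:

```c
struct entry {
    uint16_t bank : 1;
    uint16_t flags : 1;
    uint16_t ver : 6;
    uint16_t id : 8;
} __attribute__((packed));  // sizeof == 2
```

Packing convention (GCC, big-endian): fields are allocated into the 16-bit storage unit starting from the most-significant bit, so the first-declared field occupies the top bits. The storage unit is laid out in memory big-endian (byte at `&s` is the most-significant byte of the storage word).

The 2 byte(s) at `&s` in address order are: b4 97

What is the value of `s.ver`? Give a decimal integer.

52

[0]=0xb4 [1]=0x97 (big-endian) → word 0xb497
bank:1 @ bit 15 → (0xb497>>15)&0x1 = 0x1
flags:1 @ bit 14 → (0xb497>>14)&0x1 = 0x0
ver:6 @ bit 8 → (0xb497>>8)&0x3f = 0x34  ←
id:8 @ bit 0 → (0xb497>>0)&0xff = 0x97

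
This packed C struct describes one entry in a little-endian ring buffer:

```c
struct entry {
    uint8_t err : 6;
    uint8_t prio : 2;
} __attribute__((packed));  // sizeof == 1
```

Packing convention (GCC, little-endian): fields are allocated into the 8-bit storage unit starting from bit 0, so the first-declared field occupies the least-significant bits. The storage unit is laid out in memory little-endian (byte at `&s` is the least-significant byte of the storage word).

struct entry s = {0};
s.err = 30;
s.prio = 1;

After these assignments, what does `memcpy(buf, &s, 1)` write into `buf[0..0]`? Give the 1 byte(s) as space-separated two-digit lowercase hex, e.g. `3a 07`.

5e

err:6 = 30 → 0x1e << 0 → word 0x1e
prio:2 = 1 → 0x1 << 6 → word 0x5e
word = 0x5e → little-endian bytes:
  [0]=0x5e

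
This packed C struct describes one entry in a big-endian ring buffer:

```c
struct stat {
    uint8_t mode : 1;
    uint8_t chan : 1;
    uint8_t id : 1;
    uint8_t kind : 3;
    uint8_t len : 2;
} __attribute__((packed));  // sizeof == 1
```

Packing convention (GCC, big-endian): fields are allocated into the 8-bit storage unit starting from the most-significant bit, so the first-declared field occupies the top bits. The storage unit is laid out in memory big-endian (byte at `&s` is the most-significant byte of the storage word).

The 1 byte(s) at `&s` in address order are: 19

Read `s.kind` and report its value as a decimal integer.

[0]=0x19 (big-endian) → word 0x19
mode:1 @ bit 7 → (0x19>>7)&0x1 = 0x0
chan:1 @ bit 6 → (0x19>>6)&0x1 = 0x0
id:1 @ bit 5 → (0x19>>5)&0x1 = 0x0
kind:3 @ bit 2 → (0x19>>2)&0x7 = 0x6  ←
len:2 @ bit 0 → (0x19>>0)&0x3 = 0x1

6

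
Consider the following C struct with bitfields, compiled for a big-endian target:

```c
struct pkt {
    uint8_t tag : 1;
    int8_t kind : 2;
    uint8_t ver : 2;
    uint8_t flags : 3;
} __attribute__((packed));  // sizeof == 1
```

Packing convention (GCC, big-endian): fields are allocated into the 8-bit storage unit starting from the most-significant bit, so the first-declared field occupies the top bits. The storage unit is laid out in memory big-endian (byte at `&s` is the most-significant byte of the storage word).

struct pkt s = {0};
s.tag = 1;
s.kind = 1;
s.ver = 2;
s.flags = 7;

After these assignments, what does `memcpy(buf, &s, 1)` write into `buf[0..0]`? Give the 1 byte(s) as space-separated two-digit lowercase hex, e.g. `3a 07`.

b7

tag (1b) val=1 bits=0x1 at bit 7: 0x80
kind (2b) val=1 bits=0x1 at bit 5: 0xa0
ver (2b) val=2 bits=0x2 at bit 3: 0xb0
flags (3b) val=7 bits=0x7 at bit 0: 0xb7
word = 0xb7 → big-endian bytes:
  [0]=0xb7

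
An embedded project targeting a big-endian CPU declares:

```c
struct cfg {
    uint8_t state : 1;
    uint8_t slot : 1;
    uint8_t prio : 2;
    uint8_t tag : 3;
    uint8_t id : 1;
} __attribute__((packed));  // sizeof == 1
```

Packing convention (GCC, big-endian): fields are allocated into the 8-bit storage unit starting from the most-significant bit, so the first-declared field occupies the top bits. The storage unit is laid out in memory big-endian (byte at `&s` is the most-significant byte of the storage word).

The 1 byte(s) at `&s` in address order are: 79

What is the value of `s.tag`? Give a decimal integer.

4

[0]=0x79 (big-endian) → word 0x79
state [7+:1] = (word>>7) & 0x1 = 0
slot [6+:1] = (word>>6) & 0x1 = 1
prio [4+:2] = (word>>4) & 0x3 = 3
tag [1+:3] = (word>>1) & 0x7 = 4  ←
id [0+:1] = (word>>0) & 0x1 = 1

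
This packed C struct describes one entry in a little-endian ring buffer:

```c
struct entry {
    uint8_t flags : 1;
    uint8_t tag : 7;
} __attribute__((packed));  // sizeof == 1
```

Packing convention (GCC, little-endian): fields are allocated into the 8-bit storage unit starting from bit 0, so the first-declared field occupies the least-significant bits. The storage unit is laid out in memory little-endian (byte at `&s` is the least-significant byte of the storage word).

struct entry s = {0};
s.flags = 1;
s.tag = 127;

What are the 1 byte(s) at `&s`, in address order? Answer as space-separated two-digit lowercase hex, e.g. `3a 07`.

ff

flags (1b) val=1 bits=0x1 at bit 0: 0x01
tag (7b) val=127 bits=0x7f at bit 1: 0xff
word = 0xff → little-endian bytes:
  [0]=0xff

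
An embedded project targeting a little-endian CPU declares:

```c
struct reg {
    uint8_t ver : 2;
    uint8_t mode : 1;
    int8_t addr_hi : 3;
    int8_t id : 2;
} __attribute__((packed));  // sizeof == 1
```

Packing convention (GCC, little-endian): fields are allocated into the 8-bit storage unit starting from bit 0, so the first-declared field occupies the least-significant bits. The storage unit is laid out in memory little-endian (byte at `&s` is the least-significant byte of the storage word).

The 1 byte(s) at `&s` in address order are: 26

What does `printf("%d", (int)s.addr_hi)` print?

-4

[0]=0x26 (little-endian) → word 0x26
ver [0+:2] = (word>>0) & 0x3 = 2
mode [2+:1] = (word>>2) & 0x1 = 1
addr_hi [3+:3] = (word>>3) & 0x7 = 4  ←
id [6+:2] = (word>>6) & 0x3 = 0
addr_hi signed 3b, MSB=1: 4 - 8 = -4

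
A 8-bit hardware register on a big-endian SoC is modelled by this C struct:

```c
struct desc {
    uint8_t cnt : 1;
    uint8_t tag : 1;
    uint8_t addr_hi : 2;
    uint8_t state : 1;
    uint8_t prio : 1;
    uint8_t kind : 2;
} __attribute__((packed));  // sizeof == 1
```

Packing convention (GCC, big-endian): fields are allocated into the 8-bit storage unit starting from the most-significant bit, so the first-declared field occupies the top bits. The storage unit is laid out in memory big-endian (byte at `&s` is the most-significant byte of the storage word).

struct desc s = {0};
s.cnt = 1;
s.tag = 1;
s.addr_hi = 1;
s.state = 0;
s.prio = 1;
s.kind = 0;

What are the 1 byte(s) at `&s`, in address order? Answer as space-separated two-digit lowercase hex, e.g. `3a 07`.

[7+:1] cnt=1 & 0x1 = 0x1; word=0x80
[6+:1] tag=1 & 0x1 = 0x1; word=0xc0
[4+:2] addr_hi=1 & 0x3 = 0x1; word=0xd0
[3+:1] state=0 & 0x1 = 0x0; word=0xd0
[2+:1] prio=1 & 0x1 = 0x1; word=0xd4
[0+:2] kind=0 & 0x3 = 0x0; word=0xd4
word = 0xd4 → big-endian bytes:
  [0]=0xd4

d4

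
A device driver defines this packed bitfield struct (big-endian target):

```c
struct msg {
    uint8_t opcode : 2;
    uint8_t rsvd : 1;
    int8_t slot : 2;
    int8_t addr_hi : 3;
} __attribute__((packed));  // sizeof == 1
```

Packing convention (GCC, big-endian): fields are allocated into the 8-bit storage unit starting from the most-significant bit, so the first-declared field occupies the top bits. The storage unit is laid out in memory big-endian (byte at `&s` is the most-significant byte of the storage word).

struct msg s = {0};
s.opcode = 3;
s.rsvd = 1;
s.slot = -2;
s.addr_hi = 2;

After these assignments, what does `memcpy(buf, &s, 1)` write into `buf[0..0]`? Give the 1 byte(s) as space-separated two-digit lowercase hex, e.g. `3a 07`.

opcode:2 = 3 → 0x3 << 6 → word 0xc0
rsvd:1 = 1 → 0x1 << 5 → word 0xe0
slot:2 = -2 → 0x2 << 3 → word 0xf0
addr_hi:3 = 2 → 0x2 << 0 → word 0xf2
word = 0xf2 → big-endian bytes:
  [0]=0xf2

f2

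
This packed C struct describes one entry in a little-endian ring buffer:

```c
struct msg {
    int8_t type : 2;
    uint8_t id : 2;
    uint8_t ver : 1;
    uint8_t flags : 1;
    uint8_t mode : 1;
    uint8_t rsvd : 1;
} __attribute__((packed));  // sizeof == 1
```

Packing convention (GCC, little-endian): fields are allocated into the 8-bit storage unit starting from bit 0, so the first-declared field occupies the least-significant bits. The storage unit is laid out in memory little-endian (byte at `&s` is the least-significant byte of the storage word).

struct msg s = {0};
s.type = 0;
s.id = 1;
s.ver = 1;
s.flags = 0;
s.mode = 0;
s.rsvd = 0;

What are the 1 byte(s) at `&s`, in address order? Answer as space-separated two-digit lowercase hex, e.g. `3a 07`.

type:2 = 0 → 0x0 << 0 → word 0x00
id:2 = 1 → 0x1 << 2 → word 0x04
ver:1 = 1 → 0x1 << 4 → word 0x14
flags:1 = 0 → 0x0 << 5 → word 0x14
mode:1 = 0 → 0x0 << 6 → word 0x14
rsvd:1 = 0 → 0x0 << 7 → word 0x14
word = 0x14 → little-endian bytes:
  [0]=0x14

14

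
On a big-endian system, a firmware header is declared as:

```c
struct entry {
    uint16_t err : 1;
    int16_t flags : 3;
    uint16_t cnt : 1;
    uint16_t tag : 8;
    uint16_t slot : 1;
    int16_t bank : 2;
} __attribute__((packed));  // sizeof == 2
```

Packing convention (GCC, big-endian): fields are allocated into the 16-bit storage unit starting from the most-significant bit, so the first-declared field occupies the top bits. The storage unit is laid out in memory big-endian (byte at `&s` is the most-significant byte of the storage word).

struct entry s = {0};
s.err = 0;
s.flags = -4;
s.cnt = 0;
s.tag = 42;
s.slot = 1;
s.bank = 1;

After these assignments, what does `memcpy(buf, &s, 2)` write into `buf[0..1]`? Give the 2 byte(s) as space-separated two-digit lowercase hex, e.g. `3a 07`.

41 55

[15+:1] err=0 & 0x1 = 0x0; word=0x0000
[12+:3] flags=-4 & 0x7 = 0x4; word=0x4000
[11+:1] cnt=0 & 0x1 = 0x0; word=0x4000
[3+:8] tag=42 & 0xff = 0x2a; word=0x4150
[2+:1] slot=1 & 0x1 = 0x1; word=0x4154
[0+:2] bank=1 & 0x3 = 0x1; word=0x4155
word = 0x4155 → big-endian bytes:
  [0]=0x41  [1]=0x55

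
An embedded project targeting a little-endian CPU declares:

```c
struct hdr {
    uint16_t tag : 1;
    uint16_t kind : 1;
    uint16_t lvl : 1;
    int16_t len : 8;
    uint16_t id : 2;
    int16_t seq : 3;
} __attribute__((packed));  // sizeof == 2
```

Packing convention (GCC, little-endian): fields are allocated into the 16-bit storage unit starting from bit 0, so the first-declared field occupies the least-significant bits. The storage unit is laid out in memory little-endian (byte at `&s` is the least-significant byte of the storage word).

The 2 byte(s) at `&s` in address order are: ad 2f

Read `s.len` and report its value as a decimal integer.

[0]=0xad [1]=0x2f (little-endian) → word 0x2fad
tag:1 @ bit 0 → (0x2fad>>0)&0x1 = 0x1
kind:1 @ bit 1 → (0x2fad>>1)&0x1 = 0x0
lvl:1 @ bit 2 → (0x2fad>>2)&0x1 = 0x1
len:8 @ bit 3 → (0x2fad>>3)&0xff = 0xf5  ←
id:2 @ bit 11 → (0x2fad>>11)&0x3 = 0x1
seq:3 @ bit 13 → (0x2fad>>13)&0x7 = 0x1
len signed 8b, MSB=1: 245 - 256 = -11

-11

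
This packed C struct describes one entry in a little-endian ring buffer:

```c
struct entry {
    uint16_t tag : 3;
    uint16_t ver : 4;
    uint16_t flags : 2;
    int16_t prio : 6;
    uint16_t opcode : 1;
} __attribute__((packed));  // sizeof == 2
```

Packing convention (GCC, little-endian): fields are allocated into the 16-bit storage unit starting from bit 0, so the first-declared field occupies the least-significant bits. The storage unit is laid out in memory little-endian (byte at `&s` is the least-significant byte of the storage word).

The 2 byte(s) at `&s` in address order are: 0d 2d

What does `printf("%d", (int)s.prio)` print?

22

[0]=0x0d [1]=0x2d (little-endian) → word 0x2d0d
tag:3 @ bit 0 → (0x2d0d>>0)&0x7 = 0x5
ver:4 @ bit 3 → (0x2d0d>>3)&0xf = 0x1
flags:2 @ bit 7 → (0x2d0d>>7)&0x3 = 0x2
prio:6 @ bit 9 → (0x2d0d>>9)&0x3f = 0x16  ←
opcode:1 @ bit 15 → (0x2d0d>>15)&0x1 = 0x0
prio signed 6b, MSB=0: value = 22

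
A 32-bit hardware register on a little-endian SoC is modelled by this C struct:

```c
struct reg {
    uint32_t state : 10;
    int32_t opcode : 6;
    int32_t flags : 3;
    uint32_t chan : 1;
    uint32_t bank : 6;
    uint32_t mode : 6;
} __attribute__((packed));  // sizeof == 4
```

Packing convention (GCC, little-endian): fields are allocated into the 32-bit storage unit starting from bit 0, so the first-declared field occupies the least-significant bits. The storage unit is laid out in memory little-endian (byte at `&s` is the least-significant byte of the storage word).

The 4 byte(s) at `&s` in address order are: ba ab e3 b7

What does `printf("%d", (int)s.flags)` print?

3

[0]=0xba [1]=0xab [2]=0xe3 [3]=0xb7 (little-endian) → word 0xb7e3abba
state:10 @ bit 0 → (0xb7e3abba>>0)&0x3ff = 0x3ba
opcode:6 @ bit 10 → (0xb7e3abba>>10)&0x3f = 0x2a
flags:3 @ bit 16 → (0xb7e3abba>>16)&0x7 = 0x3  ←
chan:1 @ bit 19 → (0xb7e3abba>>19)&0x1 = 0x0
bank:6 @ bit 20 → (0xb7e3abba>>20)&0x3f = 0x3e
mode:6 @ bit 26 → (0xb7e3abba>>26)&0x3f = 0x2d
flags signed 3b, MSB=0: value = 3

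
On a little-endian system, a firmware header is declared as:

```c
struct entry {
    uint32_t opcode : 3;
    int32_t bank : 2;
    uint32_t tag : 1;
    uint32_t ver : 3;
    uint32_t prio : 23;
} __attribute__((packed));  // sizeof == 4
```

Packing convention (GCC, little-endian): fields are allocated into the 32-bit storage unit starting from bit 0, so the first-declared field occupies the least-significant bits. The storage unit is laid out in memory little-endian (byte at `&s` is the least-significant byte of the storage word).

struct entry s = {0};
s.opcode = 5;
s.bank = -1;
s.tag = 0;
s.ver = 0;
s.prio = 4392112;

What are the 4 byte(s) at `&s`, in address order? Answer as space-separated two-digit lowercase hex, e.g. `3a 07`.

1d 60 09 86

opcode:3 = 5 → 0x5 << 0 → word 0x00000005
bank:2 = -1 → 0x3 << 3 → word 0x0000001d
tag:1 = 0 → 0x0 << 5 → word 0x0000001d
ver:3 = 0 → 0x0 << 6 → word 0x0000001d
prio:23 = 4392112 → 0x4304b0 << 9 → word 0x8609601d
word = 0x8609601d → little-endian bytes:
  [0]=0x1d  [1]=0x60  [2]=0x09  [3]=0x86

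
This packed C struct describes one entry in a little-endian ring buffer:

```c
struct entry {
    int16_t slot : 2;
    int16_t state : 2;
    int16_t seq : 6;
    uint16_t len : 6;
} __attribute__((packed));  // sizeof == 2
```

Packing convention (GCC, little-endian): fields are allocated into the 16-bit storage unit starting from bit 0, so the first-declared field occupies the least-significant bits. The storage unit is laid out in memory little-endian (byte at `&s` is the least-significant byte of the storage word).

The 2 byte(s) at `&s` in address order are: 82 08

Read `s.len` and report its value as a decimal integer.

[0]=0x82 [1]=0x08 (little-endian) → word 0x0882
slot:2 @ bit 0 → (0x0882>>0)&0x3 = 0x2
state:2 @ bit 2 → (0x0882>>2)&0x3 = 0x0
seq:6 @ bit 4 → (0x0882>>4)&0x3f = 0x8
len:6 @ bit 10 → (0x0882>>10)&0x3f = 0x2  ←

2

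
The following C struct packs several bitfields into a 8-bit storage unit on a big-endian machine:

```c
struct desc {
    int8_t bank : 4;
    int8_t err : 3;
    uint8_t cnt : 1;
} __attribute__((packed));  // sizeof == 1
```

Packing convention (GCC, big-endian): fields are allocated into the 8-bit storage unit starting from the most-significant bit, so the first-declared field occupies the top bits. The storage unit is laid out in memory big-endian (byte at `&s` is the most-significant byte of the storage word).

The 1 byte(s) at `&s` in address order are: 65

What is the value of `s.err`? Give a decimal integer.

[0]=0x65 (big-endian) → word 0x65
bank:4 @ bit 4 → (0x65>>4)&0xf = 0x6
err:3 @ bit 1 → (0x65>>1)&0x7 = 0x2  ←
cnt:1 @ bit 0 → (0x65>>0)&0x1 = 0x1
err signed 3b, MSB=0: value = 2

2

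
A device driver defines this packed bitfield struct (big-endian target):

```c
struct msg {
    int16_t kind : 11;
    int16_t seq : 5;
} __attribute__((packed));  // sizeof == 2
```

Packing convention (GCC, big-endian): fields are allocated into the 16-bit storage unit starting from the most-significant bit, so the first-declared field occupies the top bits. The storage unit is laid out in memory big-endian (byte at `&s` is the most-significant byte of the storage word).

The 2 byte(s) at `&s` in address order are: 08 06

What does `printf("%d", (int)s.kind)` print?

[0]=0x08 [1]=0x06 (big-endian) → word 0x0806
kind:11 @ bit 5 → (0x0806>>5)&0x7ff = 0x40  ←
seq:5 @ bit 0 → (0x0806>>0)&0x1f = 0x6
kind signed 11b, MSB=0: value = 64

64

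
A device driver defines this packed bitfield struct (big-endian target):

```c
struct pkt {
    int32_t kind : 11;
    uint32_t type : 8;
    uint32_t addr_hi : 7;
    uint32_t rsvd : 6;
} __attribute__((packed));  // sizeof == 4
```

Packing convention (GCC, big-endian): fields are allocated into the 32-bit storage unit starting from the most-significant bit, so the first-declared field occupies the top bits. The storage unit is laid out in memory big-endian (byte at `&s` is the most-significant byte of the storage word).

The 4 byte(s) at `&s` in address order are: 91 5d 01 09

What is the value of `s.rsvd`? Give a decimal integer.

9

[0]=0x91 [1]=0x5d [2]=0x01 [3]=0x09 (big-endian) → word 0x915d0109
kind [21+:11] = (word>>21) & 0x7ff = 1162
type [13+:8] = (word>>13) & 0xff = 232
addr_hi [6+:7] = (word>>6) & 0x7f = 4
rsvd [0+:6] = (word>>0) & 0x3f = 9  ←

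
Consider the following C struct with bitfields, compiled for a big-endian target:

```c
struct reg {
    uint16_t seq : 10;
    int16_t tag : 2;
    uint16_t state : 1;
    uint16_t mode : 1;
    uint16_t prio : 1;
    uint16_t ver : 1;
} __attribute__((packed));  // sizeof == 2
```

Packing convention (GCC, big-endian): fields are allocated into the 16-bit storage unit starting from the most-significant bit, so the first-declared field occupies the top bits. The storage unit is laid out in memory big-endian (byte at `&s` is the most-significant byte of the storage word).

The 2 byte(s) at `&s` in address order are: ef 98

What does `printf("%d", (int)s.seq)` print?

[0]=0xef [1]=0x98 (big-endian) → word 0xef98
seq [6+:10] = (word>>6) & 0x3ff = 958  ←
tag [4+:2] = (word>>4) & 0x3 = 1
state [3+:1] = (word>>3) & 0x1 = 1
mode [2+:1] = (word>>2) & 0x1 = 0
prio [1+:1] = (word>>1) & 0x1 = 0
ver [0+:1] = (word>>0) & 0x1 = 0

958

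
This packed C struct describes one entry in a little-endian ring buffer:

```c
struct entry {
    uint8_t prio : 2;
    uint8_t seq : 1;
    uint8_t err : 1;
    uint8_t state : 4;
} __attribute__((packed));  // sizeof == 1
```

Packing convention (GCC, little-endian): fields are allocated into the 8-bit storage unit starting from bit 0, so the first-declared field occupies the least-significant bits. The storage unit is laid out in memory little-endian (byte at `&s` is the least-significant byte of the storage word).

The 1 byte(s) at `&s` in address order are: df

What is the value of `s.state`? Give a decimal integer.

[0]=0xdf (little-endian) → word 0xdf
prio [0+:2] = (word>>0) & 0x3 = 3
seq [2+:1] = (word>>2) & 0x1 = 1
err [3+:1] = (word>>3) & 0x1 = 1
state [4+:4] = (word>>4) & 0xf = 13  ←

13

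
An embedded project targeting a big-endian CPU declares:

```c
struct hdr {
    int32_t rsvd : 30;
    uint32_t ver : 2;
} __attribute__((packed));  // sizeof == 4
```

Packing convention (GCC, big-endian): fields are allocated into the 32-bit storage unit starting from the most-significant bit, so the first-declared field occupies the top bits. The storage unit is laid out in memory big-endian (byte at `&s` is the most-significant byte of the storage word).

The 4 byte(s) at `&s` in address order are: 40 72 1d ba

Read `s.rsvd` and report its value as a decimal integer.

[0]=0x40 [1]=0x72 [2]=0x1d [3]=0xba (big-endian) → word 0x40721dba
rsvd [2+:30] = (word>>2) & 0x3fffffff = 270305134  ←
ver [0+:2] = (word>>0) & 0x3 = 2
rsvd signed 30b, MSB=0: value = 270305134

270305134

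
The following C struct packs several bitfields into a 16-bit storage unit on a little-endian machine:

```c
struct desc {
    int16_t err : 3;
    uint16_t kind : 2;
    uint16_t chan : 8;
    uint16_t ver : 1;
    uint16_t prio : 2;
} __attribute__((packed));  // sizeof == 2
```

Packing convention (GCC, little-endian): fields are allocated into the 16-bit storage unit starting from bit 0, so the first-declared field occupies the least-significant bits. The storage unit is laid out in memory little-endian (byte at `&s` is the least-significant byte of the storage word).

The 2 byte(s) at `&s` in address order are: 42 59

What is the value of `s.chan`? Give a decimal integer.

202

[0]=0x42 [1]=0x59 (little-endian) → word 0x5942
err:3 @ bit 0 → (0x5942>>0)&0x7 = 0x2
kind:2 @ bit 3 → (0x5942>>3)&0x3 = 0x0
chan:8 @ bit 5 → (0x5942>>5)&0xff = 0xca  ←
ver:1 @ bit 13 → (0x5942>>13)&0x1 = 0x0
prio:2 @ bit 14 → (0x5942>>14)&0x3 = 0x1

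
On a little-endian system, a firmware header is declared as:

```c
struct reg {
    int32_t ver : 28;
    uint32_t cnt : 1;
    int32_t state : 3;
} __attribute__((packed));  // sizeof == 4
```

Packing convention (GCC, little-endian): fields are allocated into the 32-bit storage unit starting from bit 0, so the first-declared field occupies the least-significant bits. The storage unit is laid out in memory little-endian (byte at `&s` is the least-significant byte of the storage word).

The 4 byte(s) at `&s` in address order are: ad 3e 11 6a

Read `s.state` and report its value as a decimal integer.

[0]=0xad [1]=0x3e [2]=0x11 [3]=0x6a (little-endian) → word 0x6a113ead
ver:28 @ bit 0 → (0x6a113ead>>0)&0xfffffff = 0xa113ead
cnt:1 @ bit 28 → (0x6a113ead>>28)&0x1 = 0x0
state:3 @ bit 29 → (0x6a113ead>>29)&0x7 = 0x3  ←
state signed 3b, MSB=0: value = 3

3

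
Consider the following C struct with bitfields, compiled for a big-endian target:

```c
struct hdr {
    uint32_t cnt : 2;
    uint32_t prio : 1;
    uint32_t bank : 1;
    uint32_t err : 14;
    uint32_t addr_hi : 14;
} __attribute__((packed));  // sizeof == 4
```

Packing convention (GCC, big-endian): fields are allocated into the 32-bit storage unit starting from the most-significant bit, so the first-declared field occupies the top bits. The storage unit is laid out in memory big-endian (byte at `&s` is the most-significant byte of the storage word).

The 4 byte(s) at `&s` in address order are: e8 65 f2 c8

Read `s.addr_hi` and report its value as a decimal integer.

[0]=0xe8 [1]=0x65 [2]=0xf2 [3]=0xc8 (big-endian) → word 0xe865f2c8
cnt [30+:2] = (word>>30) & 0x3 = 3
prio [29+:1] = (word>>29) & 0x1 = 1
bank [28+:1] = (word>>28) & 0x1 = 0
err [14+:14] = (word>>14) & 0x3fff = 8599
addr_hi [0+:14] = (word>>0) & 0x3fff = 13000  ←

13000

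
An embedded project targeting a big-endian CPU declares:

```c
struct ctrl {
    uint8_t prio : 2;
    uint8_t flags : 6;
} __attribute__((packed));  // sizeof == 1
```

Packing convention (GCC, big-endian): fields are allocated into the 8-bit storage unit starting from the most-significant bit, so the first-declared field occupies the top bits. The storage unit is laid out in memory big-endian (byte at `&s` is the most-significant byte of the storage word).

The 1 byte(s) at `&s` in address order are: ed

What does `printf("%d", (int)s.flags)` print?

45

[0]=0xed (big-endian) → word 0xed
prio [6+:2] = (word>>6) & 0x3 = 3
flags [0+:6] = (word>>0) & 0x3f = 45  ←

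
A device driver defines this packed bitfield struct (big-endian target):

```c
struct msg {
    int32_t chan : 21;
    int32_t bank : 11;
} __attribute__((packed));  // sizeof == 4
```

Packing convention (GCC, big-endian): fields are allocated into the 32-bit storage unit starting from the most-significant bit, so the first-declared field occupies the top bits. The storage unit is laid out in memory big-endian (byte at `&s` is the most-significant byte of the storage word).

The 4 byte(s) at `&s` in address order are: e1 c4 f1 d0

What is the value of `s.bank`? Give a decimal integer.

[0]=0xe1 [1]=0xc4 [2]=0xf1 [3]=0xd0 (big-endian) → word 0xe1c4f1d0
chan:21 @ bit 11 → (0xe1c4f1d0>>11)&0x1fffff = 0x1c389e
bank:11 @ bit 0 → (0xe1c4f1d0>>0)&0x7ff = 0x1d0  ←
bank signed 11b, MSB=0: value = 464

464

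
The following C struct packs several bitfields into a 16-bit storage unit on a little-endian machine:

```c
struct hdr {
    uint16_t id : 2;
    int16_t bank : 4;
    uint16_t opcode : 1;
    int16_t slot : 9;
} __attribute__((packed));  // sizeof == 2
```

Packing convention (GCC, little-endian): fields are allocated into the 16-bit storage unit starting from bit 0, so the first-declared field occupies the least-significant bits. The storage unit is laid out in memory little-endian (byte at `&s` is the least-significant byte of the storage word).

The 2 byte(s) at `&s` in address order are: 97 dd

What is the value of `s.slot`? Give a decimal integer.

-69

[0]=0x97 [1]=0xdd (little-endian) → word 0xdd97
id [0+:2] = (word>>0) & 0x3 = 3
bank [2+:4] = (word>>2) & 0xf = 5
opcode [6+:1] = (word>>6) & 0x1 = 0
slot [7+:9] = (word>>7) & 0x1ff = 443  ←
slot signed 9b, MSB=1: 443 - 512 = -69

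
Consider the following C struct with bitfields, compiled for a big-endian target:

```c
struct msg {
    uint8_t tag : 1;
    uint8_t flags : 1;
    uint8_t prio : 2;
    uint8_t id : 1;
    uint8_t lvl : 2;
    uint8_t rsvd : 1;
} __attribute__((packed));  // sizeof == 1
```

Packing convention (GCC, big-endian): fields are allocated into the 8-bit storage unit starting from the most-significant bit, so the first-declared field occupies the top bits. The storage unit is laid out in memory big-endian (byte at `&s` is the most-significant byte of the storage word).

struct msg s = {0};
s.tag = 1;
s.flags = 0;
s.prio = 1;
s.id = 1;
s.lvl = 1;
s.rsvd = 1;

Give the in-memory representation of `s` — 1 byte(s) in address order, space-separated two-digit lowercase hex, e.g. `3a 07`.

[7+:1] tag=1 & 0x1 = 0x1; word=0x80
[6+:1] flags=0 & 0x1 = 0x0; word=0x80
[4+:2] prio=1 & 0x3 = 0x1; word=0x90
[3+:1] id=1 & 0x1 = 0x1; word=0x98
[1+:2] lvl=1 & 0x3 = 0x1; word=0x9a
[0+:1] rsvd=1 & 0x1 = 0x1; word=0x9b
word = 0x9b → big-endian bytes:
  [0]=0x9b

9b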